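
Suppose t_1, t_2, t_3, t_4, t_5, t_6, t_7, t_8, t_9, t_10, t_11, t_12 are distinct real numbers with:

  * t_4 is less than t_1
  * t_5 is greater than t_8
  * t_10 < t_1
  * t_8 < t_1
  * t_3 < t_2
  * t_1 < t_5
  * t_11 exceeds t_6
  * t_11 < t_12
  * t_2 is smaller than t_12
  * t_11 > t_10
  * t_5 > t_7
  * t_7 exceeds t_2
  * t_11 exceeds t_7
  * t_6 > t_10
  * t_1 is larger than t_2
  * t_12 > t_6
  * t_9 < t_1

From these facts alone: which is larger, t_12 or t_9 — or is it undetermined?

undetermined

Following every chain through t_9: above t_9 we get t_1, t_5.
t_12 is not reached, and no chain runs the other way from t_12 to t_9.
So the given relations leave the order of t_9 and t_12 undetermined.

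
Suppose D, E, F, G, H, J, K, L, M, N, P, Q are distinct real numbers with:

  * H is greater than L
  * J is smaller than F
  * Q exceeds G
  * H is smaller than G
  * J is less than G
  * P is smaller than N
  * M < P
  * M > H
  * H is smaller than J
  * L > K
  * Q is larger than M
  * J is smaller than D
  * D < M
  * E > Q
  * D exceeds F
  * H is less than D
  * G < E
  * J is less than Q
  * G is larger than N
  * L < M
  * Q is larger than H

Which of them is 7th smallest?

Piecing the relations together gives one ordering: K < L < H < J < F < D < M < P < N < G < Q < E.
Counting 7 from the smallest end gives M.

M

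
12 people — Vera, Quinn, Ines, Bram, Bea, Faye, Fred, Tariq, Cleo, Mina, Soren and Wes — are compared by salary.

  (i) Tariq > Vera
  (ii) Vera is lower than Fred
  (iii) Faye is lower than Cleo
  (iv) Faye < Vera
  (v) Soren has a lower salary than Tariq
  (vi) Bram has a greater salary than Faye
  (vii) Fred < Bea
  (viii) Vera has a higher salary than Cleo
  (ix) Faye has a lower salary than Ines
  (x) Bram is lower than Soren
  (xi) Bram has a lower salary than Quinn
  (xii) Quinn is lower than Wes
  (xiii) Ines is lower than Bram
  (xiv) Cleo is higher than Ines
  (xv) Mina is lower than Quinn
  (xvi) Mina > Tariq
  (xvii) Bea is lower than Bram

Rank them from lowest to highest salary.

Faye < Ines < Cleo < Vera < Fred < Bea < Bram < Soren < Tariq < Mina < Quinn < Wes

Each adjacent pair is fixed by a given relation: Faye < Ines; Ines < Cleo; Cleo < Vera; Vera < Fred; Fred < Bea; Bea < Bram; Bram < Soren; Soren < Tariq; Tariq < Mina; Mina < Quinn; Quinn < Wes. Chaining them end to end gives the full order.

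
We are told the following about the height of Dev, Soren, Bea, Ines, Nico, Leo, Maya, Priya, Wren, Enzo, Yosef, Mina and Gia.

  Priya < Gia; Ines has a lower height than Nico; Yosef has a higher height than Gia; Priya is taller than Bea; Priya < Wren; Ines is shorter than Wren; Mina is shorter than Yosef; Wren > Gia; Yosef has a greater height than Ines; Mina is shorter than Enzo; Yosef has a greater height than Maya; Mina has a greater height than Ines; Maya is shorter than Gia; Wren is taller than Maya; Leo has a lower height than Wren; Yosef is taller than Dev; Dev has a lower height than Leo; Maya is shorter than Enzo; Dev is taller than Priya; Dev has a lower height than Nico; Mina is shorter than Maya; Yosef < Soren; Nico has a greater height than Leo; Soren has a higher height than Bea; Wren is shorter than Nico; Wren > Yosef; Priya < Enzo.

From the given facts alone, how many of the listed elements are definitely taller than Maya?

Directly above Maya: Gia, Enzo, Yosef, Wren.
One step further: Soren, Nico (6 so far).
No other element is forced above Maya by the given relations, so the count is 6.

6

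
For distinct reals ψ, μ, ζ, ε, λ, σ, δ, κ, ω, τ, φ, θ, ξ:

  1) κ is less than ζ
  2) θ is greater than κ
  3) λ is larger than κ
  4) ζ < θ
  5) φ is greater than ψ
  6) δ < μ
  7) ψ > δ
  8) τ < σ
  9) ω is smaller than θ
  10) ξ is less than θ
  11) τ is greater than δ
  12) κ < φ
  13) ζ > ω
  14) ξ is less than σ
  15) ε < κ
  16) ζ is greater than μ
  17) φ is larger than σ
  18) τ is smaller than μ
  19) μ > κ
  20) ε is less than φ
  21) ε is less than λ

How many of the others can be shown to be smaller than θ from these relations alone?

8

From θ the given relations immediately reach κ, ξ, ω, ζ.
From those, ε, μ — 6 in total.
From those, δ, τ — 8 in total.
No other element is forced below θ by the given relations, so the count is 8.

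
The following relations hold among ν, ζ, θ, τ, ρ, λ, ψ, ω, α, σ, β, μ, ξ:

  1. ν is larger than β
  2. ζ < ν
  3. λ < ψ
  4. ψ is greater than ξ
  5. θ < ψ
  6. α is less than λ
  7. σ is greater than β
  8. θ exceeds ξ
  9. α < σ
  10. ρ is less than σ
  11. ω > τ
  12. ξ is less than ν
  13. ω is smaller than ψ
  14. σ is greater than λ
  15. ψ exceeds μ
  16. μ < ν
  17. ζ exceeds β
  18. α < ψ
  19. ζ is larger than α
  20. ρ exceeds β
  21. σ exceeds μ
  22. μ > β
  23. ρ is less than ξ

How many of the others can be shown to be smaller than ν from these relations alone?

From ν the given relations immediately reach β, ξ, μ, ζ.
From those, α, ρ — 6 in total.
No other element is forced below ν by the given relations, so the count is 6.

6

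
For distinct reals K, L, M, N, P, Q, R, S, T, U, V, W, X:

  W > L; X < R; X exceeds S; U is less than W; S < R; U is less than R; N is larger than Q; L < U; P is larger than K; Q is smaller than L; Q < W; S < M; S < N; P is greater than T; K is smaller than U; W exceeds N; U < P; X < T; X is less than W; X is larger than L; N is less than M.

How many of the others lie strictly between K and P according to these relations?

Chaining upward from K reaches: U, R, W.
Chaining downward from P reaches: Q, L, S, X, U, T.
Strictly between K and P are those in both lists: U — 1 element.

1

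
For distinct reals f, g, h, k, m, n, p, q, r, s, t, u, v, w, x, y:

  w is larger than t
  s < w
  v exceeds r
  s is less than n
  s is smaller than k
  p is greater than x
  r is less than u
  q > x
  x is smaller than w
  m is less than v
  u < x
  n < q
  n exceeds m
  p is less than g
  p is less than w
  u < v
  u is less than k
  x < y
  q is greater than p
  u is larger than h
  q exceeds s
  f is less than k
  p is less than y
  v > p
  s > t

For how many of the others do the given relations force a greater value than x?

The elements the relations force above x are p, y, q, w, g, v — no chain reaches any other.
That is 6.

6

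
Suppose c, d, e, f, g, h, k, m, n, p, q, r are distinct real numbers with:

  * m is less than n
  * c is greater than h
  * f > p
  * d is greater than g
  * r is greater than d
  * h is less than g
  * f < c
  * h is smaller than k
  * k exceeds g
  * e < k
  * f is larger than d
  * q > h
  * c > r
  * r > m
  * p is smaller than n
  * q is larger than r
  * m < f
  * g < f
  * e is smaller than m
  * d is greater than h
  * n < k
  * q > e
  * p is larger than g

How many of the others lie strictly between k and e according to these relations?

The relations place e below k. An element lies strictly between them when it is forced above e and also forced below k.
Above e: {m, r, n, f, q, c}. Below k: {h, g, p, m, n}.
Intersection: {m, n} — 2.

2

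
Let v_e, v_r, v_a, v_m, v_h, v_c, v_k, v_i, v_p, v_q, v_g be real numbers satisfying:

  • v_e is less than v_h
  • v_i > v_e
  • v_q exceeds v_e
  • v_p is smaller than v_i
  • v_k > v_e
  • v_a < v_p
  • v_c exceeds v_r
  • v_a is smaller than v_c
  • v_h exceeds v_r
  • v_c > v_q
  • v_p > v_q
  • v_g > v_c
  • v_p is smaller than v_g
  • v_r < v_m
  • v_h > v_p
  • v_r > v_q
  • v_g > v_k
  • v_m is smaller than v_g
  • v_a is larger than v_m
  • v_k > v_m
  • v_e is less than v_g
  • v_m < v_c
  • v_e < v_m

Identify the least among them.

v_e

v_q is not least since v_e < v_q; v_r is not least since v_q < v_r; v_m is not least since v_e < v_m; v_a is not least since v_m < v_a; v_c is not least since v_r < v_c; v_p is not least since v_a < v_p; v_k is not least since v_m < v_k; v_h is not least since v_e < v_h; v_g is not least since v_m < v_g; v_i is not least since v_e < v_i.
Only v_e has nothing below it, so v_e is the least.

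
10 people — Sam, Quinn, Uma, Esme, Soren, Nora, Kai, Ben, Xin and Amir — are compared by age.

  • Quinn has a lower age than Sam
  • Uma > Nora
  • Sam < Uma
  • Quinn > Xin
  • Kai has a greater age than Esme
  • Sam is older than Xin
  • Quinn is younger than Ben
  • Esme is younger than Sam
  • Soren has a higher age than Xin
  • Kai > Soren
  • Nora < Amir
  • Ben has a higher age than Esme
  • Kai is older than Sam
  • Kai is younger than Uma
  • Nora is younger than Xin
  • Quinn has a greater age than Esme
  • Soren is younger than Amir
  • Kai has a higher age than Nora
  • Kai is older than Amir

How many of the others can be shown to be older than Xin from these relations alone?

The elements the relations force above Xin are Soren, Amir, Quinn, Sam, Kai, Ben, Uma — no chain reaches any other.
That is 7.

7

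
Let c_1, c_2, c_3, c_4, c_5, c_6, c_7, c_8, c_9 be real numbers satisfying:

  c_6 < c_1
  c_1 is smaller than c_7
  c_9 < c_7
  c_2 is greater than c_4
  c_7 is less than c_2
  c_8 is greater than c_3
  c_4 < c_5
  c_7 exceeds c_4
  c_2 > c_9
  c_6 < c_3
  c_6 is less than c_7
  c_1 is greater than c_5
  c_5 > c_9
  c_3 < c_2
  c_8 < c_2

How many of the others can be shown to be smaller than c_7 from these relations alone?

Directly below c_7: c_9, c_4, c_6, c_1.
One step further: c_5 (5 so far).
Nothing else is reachable below c_7; 5 in all.

5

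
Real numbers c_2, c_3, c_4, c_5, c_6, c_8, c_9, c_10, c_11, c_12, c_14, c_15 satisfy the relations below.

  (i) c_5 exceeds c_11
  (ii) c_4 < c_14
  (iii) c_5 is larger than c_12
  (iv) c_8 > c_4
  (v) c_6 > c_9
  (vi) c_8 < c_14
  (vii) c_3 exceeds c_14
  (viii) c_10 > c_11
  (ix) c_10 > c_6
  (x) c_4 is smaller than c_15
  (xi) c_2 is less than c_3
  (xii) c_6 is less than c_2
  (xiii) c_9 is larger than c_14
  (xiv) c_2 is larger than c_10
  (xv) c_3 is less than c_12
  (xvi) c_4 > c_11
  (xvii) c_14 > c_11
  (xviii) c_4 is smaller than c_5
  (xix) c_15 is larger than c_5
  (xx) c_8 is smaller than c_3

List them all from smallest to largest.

c_11 < c_4 < c_8 < c_14 < c_9 < c_6 < c_10 < c_2 < c_3 < c_12 < c_5 < c_15

Nothing is placed below c_11, so it is least; from there c_11 < c_4; c_4 < c_8; c_8 < c_14; c_14 < c_9; c_9 < c_6; c_6 < c_10; c_10 < c_2; c_2 < c_3; c_3 < c_12; c_12 < c_5; c_5 < c_15, each given directly.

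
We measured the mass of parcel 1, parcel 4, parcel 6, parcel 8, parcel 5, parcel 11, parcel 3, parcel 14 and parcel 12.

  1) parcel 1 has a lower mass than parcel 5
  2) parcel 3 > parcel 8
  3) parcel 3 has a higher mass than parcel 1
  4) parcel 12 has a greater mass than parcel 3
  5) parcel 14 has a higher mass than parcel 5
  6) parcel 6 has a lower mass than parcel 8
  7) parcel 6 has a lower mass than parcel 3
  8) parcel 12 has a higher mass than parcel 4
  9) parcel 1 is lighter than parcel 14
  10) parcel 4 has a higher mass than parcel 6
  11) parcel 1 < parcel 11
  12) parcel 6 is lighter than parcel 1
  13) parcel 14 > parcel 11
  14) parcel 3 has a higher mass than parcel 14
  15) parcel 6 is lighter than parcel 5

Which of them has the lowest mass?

Chaining upward from parcel 6: directly above it, parcel 8, parcel 1, parcel 4, parcel 5, parcel 3; then parcel 11, parcel 14, parcel 12.
That covers every other element, and nothing is given below parcel 6, so parcel 6 is the lowest mass.

parcel 6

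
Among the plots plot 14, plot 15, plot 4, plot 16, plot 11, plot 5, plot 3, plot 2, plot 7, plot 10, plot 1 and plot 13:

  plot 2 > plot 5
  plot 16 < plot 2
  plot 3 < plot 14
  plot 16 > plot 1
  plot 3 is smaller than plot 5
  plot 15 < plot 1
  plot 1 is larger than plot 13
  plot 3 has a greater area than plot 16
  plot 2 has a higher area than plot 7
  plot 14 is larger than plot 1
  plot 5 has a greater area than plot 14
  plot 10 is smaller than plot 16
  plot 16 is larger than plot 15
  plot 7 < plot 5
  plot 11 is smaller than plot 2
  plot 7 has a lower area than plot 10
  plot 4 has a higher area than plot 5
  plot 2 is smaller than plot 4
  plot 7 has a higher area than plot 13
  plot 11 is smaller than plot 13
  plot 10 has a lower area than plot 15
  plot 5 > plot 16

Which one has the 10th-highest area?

plot 7

Chaining the given pairs: plot 11 < plot 13 < plot 7 < plot 10 < plot 15 < plot 1 < plot 16 < plot 3 < plot 14 < plot 5 < plot 2 < plot 4.
Counting 10 from the largest end gives plot 7.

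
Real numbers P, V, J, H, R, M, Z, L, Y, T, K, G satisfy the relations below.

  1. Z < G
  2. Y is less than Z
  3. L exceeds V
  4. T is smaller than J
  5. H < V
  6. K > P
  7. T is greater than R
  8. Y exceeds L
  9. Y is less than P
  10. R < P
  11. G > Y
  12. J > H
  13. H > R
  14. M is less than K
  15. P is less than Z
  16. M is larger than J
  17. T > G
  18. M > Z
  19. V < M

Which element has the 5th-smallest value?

Piecing the relations together gives one ordering: R < H < V < L < Y < P < Z < G < T < J < M < K.
Counting 5 from the smallest end gives Y.

Y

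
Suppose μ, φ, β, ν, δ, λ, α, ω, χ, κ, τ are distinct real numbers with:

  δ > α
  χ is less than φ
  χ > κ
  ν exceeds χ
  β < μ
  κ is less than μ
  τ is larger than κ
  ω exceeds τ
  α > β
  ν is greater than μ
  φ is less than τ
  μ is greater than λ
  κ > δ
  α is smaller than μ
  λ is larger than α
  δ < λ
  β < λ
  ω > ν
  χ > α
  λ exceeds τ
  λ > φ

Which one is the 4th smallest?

κ

Chaining the given pairs: β < α < δ < κ < χ < φ < τ < λ < μ < ν < ω.
The 4th smallest is κ.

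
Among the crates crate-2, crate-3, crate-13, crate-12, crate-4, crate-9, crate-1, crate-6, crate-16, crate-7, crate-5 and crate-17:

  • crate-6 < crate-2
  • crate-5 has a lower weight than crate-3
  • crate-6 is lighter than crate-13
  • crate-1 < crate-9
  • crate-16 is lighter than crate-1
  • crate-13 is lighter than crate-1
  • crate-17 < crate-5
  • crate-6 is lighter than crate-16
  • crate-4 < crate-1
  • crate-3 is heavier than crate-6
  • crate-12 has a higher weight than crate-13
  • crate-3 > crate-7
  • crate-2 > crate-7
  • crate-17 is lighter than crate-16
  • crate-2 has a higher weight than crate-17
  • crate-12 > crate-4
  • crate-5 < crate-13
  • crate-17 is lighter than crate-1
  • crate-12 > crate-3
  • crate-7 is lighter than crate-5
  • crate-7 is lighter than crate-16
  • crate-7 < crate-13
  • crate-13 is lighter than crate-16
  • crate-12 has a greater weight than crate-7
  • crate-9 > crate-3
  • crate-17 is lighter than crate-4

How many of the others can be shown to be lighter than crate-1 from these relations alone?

The elements the relations force below crate-1 are crate-7, crate-17, crate-5, crate-6, crate-13, crate-4, crate-16 — no chain reaches any other.
That is 7.

7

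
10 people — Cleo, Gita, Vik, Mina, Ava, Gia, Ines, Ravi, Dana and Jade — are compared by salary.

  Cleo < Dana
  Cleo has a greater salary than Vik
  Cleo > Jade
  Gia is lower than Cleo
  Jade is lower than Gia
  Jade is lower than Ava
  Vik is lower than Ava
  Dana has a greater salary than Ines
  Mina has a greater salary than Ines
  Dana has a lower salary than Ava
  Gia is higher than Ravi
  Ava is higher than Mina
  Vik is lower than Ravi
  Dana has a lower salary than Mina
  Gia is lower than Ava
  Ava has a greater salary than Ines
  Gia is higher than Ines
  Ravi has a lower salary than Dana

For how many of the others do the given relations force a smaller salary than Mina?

The elements the relations force below Mina are Vik, Ravi, Ines, Jade, Gia, Cleo, Dana — no chain reaches any other.
That is 7.

7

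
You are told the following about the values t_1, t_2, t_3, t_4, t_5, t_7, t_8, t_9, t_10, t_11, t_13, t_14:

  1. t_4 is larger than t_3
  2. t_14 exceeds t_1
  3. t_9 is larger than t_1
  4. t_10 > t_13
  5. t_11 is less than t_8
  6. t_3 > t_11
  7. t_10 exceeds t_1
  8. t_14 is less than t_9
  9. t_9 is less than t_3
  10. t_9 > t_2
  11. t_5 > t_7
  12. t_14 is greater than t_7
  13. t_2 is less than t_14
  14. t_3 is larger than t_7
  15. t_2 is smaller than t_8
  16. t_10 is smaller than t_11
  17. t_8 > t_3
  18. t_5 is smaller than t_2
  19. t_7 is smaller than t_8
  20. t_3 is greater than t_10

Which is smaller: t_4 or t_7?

t_7

t_7 < t_5 and t_5 < t_2 give t_7 < t_2.
Then t_2 < t_14 extends the chain to t_14.
With t_14 < t_9: t_7 < t_5 < t_2 < t_14 < t_9.
With t_9 < t_3: t_7 < t_5 < t_2 < t_14 < t_9 < t_3.
With t_3 < t_4: t_7 < t_5 < t_2 < t_14 < t_9 < t_3 < t_4.
So t_7 < t_4; t_7 is the smaller of the two.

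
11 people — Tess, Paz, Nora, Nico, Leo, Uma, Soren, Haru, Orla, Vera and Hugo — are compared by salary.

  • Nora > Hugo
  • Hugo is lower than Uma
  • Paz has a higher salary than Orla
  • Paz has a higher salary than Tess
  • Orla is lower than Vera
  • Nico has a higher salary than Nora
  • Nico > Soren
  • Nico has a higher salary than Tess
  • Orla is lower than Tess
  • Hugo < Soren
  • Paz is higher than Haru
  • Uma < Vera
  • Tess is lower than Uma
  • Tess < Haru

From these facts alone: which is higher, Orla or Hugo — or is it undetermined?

Following every chain through Hugo: above Hugo we get Nora, Soren, Nico, Uma, Vera.
Orla is not reached, and no chain runs the other way from Orla to Hugo.
So the given relations leave the order of Hugo and Orla undetermined.

undetermined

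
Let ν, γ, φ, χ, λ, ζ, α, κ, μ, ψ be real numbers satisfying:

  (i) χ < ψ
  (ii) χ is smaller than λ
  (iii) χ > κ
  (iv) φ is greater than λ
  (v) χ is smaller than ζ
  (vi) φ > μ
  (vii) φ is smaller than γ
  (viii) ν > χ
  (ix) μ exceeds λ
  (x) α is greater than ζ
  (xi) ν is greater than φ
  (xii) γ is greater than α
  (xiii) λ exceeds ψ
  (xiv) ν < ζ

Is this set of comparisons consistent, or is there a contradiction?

Every relation is compatible with κ < χ < ψ < λ < μ < φ < ν < ζ < α < γ; the set is consistent.

consistent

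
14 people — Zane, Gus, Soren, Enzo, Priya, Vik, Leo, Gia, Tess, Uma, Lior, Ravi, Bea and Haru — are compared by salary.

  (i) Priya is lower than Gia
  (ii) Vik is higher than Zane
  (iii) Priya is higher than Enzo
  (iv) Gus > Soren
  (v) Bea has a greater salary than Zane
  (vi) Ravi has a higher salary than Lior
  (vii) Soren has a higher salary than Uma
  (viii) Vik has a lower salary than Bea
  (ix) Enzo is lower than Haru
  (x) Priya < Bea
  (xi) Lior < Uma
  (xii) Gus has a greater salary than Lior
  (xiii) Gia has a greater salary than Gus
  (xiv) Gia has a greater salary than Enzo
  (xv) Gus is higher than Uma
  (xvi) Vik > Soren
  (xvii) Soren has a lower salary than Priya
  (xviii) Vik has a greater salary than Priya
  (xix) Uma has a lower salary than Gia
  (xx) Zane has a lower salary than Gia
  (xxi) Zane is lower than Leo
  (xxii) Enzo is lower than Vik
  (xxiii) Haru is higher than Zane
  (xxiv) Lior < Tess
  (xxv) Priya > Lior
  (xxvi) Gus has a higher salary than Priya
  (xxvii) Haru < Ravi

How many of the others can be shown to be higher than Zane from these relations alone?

Directly above Zane: Haru, Leo, Vik, Gia, Bea.
One step further: Ravi (6 so far).
Nothing else is reachable above Zane; 6 in all.

6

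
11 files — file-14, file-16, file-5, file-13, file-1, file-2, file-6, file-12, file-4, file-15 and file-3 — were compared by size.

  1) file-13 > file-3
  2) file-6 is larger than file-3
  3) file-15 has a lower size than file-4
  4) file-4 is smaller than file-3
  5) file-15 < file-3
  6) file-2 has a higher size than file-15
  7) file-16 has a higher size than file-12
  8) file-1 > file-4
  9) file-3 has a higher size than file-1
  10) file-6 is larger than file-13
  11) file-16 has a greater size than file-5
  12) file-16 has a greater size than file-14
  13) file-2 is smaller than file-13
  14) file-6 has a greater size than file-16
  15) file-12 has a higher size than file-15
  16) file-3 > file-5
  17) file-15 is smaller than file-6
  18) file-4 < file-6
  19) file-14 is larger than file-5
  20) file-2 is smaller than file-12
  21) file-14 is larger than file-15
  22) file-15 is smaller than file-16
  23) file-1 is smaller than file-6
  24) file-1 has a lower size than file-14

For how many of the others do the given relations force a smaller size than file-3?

Directly below file-3: file-15, file-4, file-1, file-5.
No other element is forced below file-3 by the given relations, so the count is 4.

4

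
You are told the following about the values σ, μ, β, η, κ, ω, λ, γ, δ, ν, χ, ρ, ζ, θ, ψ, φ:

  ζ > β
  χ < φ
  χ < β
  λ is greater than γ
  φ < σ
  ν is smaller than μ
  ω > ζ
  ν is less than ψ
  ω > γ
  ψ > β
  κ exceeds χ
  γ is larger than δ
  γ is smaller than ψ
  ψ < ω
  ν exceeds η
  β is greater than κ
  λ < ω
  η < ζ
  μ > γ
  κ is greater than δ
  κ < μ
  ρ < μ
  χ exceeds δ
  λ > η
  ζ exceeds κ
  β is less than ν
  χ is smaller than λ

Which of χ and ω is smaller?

χ

χ < κ and κ < β give χ < β.
With β < ν: χ < κ < β < ν.
Then ν < ψ extends the chain to ψ.
Then ψ < ω extends the chain to ω.
So χ < ω; χ is the smaller of the two.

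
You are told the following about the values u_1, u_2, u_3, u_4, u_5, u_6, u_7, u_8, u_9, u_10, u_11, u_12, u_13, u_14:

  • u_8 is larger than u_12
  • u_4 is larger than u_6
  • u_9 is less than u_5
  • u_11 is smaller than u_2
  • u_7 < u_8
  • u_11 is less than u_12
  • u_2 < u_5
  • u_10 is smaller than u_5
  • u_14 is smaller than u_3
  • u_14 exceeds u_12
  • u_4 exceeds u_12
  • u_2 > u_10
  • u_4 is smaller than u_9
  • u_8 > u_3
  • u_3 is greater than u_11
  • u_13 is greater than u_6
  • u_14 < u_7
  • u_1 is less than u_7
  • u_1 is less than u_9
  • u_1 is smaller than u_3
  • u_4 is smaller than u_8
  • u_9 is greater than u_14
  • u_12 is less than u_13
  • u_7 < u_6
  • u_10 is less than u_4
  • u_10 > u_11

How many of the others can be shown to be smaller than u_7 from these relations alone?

4

Directly below u_7: u_1, u_14.
One step further: u_12 (3 so far).
One step further: u_11 (4 so far).
Nothing else is reachable below u_7; 4 in all.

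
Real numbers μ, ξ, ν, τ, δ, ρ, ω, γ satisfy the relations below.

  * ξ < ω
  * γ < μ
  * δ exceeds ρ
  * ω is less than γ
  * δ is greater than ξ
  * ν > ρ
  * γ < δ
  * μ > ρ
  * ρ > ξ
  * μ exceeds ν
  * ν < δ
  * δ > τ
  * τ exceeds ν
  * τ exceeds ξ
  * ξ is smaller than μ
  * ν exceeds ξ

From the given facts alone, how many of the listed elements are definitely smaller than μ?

The elements the relations force below μ are ξ, ρ, ν, ω, γ — no chain reaches any other.
That is 5.

5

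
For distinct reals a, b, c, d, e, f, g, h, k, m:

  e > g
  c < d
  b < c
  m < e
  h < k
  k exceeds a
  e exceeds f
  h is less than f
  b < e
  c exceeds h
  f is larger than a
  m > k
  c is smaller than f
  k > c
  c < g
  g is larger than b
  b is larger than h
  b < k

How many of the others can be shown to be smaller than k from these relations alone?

4

Directly below k: h, a, b, c.
No other element is forced below k by the given relations, so the count is 4.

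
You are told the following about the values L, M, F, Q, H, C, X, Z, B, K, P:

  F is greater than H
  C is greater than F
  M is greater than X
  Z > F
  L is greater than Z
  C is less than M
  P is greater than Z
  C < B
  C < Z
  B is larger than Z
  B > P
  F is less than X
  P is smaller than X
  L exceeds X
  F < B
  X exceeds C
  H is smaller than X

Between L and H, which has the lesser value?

H

The relevant relations are H < F; F < C; C < Z; Z < P; P < X; X < L.
Together: H < F < C < Z < P < X < L.
So H < L; H is the smaller of the two.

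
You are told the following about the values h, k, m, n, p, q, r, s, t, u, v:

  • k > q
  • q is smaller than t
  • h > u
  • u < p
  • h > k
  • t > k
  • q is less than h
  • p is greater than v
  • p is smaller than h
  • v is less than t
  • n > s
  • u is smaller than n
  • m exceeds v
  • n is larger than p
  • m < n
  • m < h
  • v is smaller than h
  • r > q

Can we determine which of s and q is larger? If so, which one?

undetermined

Following every chain through q: above q we get k, h, t, r.
s is not reached, and no chain runs the other way from s to q.
So the given relations leave the order of q and s undetermined.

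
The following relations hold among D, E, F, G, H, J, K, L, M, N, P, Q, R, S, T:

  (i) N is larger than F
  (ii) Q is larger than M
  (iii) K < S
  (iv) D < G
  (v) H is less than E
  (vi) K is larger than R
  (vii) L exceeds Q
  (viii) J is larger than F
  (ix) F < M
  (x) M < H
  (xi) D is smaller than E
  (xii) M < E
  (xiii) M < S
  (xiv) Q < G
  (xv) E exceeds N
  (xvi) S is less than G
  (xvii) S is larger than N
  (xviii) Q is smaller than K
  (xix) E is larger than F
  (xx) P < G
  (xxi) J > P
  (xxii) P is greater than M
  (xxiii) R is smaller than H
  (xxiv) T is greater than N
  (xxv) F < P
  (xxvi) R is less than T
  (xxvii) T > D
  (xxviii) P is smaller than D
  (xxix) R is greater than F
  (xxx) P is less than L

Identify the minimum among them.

R is not least since F < R; N is not least since F < N; M is not least since F < M; P is not least since M < P; J is not least since F < J; Q is not least since M < Q; D is not least since P < D; K is not least since Q < K; S is not least since K < S; H is not least since M < H; G is not least since S < G; E is not least since H < E; L is not least since Q < L; T is not least since N < T.
Only F has nothing below it, so F is the minimum.

F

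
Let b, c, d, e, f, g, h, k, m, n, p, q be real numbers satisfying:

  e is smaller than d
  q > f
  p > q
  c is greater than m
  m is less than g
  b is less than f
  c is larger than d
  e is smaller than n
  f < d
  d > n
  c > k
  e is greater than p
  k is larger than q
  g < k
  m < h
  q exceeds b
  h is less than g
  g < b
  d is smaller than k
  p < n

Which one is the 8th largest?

f

Piecing the relations together gives one ordering: m < h < g < b < f < q < p < e < n < d < k < c.
Counting 8 from the largest end gives f.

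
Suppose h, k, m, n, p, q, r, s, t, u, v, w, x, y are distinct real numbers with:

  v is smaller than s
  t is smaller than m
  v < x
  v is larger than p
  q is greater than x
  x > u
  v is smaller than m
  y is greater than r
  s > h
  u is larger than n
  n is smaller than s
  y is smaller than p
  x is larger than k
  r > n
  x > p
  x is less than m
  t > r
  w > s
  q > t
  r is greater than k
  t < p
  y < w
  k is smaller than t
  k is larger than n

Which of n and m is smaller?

Link the given pairs in sequence: n < k; k < r; r < y; y < p; p < v; v < x; x < m.
Chaining these gives n < k < r < y < p < v < x < m.
So n < m; n is the smaller of the two.

n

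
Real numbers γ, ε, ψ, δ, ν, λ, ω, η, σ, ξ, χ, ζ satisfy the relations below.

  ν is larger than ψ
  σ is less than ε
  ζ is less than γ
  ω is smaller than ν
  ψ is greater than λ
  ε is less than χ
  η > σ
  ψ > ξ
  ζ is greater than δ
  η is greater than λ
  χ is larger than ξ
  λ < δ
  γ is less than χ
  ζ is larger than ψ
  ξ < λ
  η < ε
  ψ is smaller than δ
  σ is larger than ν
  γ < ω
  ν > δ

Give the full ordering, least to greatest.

Each adjacent pair is fixed by a given relation: ξ < λ; λ < ψ; ψ < δ; δ < ζ; ζ < γ; γ < ω; ω < ν; ν < σ; σ < η; η < ε; ε < χ. Chaining them end to end gives the full order.

ξ < λ < ψ < δ < ζ < γ < ω < ν < σ < η < ε < χ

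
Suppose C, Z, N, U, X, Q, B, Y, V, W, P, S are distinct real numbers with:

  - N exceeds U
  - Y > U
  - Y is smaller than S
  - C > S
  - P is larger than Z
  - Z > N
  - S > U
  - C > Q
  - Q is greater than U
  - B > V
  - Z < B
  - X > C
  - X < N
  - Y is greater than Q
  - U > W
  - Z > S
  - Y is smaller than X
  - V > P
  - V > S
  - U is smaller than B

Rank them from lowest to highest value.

The consecutive links are each given: W < U; U < Q; Q < Y; Y < S; S < C; C < X; X < N; N < Z; Z < P; P < V; V < B.

W < U < Q < Y < S < C < X < N < Z < P < V < B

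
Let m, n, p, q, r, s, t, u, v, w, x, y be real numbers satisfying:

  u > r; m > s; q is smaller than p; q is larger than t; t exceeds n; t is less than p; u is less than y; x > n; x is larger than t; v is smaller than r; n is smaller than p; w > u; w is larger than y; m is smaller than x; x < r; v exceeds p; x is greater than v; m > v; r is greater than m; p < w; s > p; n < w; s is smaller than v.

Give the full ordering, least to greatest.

Nothing is placed below n, so it is least; from there n < t; t < q; q < p; p < s; s < v; v < m; m < x; x < r; r < u; u < y; y < w, each given directly.

n < t < q < p < s < v < m < x < r < u < y < w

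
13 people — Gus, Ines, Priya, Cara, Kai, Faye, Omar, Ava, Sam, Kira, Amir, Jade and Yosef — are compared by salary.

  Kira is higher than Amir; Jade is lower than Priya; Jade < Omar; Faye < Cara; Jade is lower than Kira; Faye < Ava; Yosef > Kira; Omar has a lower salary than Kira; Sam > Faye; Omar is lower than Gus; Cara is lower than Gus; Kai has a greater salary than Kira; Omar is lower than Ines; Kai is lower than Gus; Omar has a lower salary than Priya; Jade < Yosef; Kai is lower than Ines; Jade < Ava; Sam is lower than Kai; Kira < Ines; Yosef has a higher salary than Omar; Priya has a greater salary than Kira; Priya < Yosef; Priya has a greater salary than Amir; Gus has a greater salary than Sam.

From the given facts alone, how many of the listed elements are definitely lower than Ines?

7

Directly below Ines: Omar, Kira, Kai.
One step further: Jade, Sam, Amir (6 so far).
One step further: Faye (7 so far).
No other element is forced below Ines by the given relations, so the count is 7.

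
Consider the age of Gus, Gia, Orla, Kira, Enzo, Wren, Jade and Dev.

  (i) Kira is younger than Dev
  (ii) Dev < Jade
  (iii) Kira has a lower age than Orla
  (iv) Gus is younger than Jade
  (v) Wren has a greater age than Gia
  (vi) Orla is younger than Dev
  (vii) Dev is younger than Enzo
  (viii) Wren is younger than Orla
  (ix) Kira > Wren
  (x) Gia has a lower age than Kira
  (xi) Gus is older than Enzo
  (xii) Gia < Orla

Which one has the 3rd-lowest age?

Piecing the relations together gives one ordering: Gia < Wren < Kira < Orla < Dev < Enzo < Gus < Jade.
Counting 3 from the smallest end gives Kira.

Kira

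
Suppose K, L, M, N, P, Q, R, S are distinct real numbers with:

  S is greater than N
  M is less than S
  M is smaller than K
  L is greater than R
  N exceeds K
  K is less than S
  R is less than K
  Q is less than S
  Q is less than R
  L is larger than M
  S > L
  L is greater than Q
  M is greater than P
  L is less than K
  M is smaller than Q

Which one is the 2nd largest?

N

Piecing the relations together gives one ordering: P < M < Q < R < L < K < N < S.
Counting 2 from the largest end gives N.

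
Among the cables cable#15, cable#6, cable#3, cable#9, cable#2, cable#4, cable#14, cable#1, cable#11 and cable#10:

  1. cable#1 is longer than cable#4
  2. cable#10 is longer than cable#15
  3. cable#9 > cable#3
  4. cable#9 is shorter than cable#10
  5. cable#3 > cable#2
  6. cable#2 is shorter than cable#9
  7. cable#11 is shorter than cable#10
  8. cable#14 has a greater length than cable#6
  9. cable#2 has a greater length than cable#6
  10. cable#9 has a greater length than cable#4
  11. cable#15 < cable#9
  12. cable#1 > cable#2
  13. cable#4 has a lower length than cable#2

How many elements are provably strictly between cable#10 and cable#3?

1

The relations place cable#3 below cable#10. An element lies strictly between them when it is forced above cable#3 and also forced below cable#10.
Above cable#3: {cable#9}. Below cable#10: {cable#15, cable#6, cable#4, cable#2, cable#11, cable#9}.
Intersection: {cable#9} — 1.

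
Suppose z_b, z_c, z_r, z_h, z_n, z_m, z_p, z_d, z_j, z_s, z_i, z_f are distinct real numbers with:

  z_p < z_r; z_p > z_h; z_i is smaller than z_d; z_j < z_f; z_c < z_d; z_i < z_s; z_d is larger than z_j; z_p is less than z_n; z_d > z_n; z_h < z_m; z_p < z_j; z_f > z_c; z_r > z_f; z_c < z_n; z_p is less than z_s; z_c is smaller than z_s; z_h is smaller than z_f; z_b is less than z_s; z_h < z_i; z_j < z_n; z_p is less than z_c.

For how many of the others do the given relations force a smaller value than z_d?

6

The elements the relations force below z_d are z_h, z_p, z_j, z_c, z_n, z_i — no chain reaches any other.
That is 6.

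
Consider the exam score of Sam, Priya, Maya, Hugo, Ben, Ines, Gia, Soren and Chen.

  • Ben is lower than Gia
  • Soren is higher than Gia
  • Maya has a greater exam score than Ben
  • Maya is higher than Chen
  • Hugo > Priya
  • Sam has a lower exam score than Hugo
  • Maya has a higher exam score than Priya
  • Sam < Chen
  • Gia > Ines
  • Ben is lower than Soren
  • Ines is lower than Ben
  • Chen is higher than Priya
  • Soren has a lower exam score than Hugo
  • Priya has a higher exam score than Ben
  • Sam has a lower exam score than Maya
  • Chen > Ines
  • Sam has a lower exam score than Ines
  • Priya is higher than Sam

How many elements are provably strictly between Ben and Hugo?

Chaining upward from Ben reaches: Priya, Chen, Gia, Soren, Maya.
Chaining downward from Hugo reaches: Sam, Ines, Priya, Gia, Soren.
Strictly between Ben and Hugo are those in both lists: Priya, Gia, Soren — 3 elements.

3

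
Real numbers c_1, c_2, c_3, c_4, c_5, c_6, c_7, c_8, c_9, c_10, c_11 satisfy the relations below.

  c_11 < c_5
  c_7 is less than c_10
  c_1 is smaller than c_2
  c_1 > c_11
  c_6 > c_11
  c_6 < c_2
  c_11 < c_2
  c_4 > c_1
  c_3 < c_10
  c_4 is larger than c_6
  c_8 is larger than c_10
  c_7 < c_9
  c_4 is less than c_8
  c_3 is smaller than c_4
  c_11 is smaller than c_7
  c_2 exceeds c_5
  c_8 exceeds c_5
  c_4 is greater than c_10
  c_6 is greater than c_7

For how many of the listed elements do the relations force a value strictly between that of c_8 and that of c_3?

The relations place c_3 below c_8. An element lies strictly between them when it is forced above c_3 and also forced below c_8.
Above c_3: {c_10, c_4}. Below c_8: {c_11, c_7, c_1, c_6, c_5, c_10, c_4}.
Intersection: {c_10, c_4} — 2.

2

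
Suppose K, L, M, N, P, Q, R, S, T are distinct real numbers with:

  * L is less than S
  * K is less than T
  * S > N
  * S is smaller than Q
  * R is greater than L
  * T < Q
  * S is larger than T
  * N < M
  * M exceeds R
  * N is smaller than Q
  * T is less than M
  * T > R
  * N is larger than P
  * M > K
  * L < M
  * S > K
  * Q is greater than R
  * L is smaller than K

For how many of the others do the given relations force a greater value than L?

Directly above L: K, R, M, S.
One step further: T, Q (6 so far).
Nothing else is reachable above L; 6 in all.

6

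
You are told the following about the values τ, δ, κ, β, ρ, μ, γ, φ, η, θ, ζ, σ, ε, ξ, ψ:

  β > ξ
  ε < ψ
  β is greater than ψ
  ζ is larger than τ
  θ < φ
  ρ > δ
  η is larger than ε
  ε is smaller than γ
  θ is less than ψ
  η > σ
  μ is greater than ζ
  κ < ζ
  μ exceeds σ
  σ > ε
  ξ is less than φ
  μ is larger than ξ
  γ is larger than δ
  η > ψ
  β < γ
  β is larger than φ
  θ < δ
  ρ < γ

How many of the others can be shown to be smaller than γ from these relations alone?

8

From γ the given relations immediately reach ε, δ, ρ, β.
From those, θ, ψ, ξ, φ — 8 in total.
Nothing else is reachable below γ; 8 in all.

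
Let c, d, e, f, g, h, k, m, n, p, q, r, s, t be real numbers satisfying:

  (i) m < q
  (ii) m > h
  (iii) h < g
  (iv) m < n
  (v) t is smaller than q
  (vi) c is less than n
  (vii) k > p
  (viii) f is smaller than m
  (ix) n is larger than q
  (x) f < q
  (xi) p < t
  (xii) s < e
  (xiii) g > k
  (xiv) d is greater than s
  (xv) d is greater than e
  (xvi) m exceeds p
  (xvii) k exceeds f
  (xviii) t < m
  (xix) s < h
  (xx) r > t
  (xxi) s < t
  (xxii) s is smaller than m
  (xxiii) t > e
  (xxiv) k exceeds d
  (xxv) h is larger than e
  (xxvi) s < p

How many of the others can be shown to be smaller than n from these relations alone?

Directly below n: c, m, q.
One step further: s, p, h, t, f (8 so far).
One step further: e (9 so far).
No other element is forced below n by the given relations, so the count is 9.

9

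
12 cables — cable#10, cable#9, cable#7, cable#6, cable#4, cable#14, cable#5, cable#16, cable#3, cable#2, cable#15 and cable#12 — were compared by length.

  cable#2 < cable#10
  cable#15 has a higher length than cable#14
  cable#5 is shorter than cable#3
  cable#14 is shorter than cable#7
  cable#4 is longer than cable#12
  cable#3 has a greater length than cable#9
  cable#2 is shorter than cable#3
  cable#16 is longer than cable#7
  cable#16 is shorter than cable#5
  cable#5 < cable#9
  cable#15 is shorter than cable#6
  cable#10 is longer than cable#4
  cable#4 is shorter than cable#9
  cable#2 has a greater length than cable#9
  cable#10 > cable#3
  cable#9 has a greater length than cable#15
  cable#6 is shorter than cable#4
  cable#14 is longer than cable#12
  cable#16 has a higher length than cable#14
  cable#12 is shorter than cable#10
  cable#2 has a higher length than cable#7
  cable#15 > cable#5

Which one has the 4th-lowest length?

cable#16

Piecing the relations together gives one ordering: cable#12 < cable#14 < cable#7 < cable#16 < cable#5 < cable#15 < cable#6 < cable#4 < cable#9 < cable#2 < cable#3 < cable#10.
Counting 4 from the smallest end gives cable#16.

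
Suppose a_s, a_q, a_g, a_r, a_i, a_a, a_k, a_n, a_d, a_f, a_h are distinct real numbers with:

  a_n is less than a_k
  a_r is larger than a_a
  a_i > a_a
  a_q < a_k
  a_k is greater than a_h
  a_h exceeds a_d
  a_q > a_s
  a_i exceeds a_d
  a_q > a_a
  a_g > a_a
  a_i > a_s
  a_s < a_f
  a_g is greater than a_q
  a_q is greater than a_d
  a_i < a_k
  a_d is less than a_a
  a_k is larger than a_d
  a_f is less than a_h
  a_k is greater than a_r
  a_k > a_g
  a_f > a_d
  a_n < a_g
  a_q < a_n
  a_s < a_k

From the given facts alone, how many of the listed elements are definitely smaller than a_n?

Directly below a_n: a_q.
One step further: a_s, a_d, a_a (4 so far).
No other element is forced below a_n by the given relations, so the count is 4.

4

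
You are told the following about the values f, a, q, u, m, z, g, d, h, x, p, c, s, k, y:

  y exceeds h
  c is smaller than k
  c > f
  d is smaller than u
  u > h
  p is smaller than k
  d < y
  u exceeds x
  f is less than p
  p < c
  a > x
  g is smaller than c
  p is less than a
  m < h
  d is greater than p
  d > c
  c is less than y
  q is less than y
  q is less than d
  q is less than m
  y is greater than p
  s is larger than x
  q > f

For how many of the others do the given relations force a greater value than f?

Directly above f: q, p, c.
One step further: m, a, d, y, k (8 so far).
One step further: h, u (10 so far).
No other element is forced above f by the given relations, so the count is 10.

10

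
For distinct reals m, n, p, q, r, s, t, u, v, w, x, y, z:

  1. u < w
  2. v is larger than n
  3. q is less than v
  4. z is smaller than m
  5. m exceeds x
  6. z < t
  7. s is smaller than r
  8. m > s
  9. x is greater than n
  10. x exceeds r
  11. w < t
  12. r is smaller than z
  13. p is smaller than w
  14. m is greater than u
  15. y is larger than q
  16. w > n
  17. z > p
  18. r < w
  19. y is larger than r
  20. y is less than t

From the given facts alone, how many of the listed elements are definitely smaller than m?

7

The elements the relations force below m are s, p, r, u, n, z, x — no chain reaches any other.
That is 7.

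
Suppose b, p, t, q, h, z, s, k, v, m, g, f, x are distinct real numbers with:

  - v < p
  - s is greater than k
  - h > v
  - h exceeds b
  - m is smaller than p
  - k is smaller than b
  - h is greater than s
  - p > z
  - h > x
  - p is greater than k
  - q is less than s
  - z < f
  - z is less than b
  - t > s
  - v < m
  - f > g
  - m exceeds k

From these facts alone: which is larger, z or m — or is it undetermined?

Following every chain through z: above z we get f, p, b, h.
m is not reached, and no chain runs the other way from m to z.
So the given relations leave the order of z and m undetermined.

undetermined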